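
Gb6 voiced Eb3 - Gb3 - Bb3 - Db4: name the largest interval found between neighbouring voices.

Adjacent intervals: Eb3→Gb3 = minor third; Gb3→Bb3 = major third; Bb3→Db4 = minor third.
The largest is Gb3 to Bb3, a major third (4 semitones).

major third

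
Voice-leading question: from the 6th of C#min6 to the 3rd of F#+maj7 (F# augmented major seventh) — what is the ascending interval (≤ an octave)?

perfect unison

C#min6 has A# as its 6th, and F#+maj7 (F# augmented major seventh) has A# as its 3rd.
A# up to A# spans 1 letter names and 0 semitones — a perfect unison.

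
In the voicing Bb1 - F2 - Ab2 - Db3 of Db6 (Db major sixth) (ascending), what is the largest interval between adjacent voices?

P5

Adjacent intervals: Bb1→F2 = perfect fifth; F2→Ab2 = minor third; Ab2→Db3 = perfect fourth.
The largest is Bb1 to F2, a perfect fifth (7 semitones).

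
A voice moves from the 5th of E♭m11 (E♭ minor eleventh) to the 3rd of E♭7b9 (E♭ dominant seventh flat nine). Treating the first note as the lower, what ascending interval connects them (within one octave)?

major sixth

E♭m11 (E♭ minor eleventh) has B♭ as its 5th, and E♭7b9 (E♭ dominant seventh flat nine) has G as its 3rd.
From B♭ to G is 9 semitones, exactly the major sixth.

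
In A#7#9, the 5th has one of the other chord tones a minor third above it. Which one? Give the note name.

A#7#9: A#, C##, E#, G#, B##.
The 5th is E#. A minor third above E# is G#.
G# is the chord's 7th.

G#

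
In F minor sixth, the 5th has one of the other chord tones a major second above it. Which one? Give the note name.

D

The chord tones of Fm6 are F–Ab–C–D.
The 5th is C. A major second above C is D.
D is the chord's 6th.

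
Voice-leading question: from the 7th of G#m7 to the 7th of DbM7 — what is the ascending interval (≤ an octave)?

diminished fifth

The 7th of G#m7 is F#; the 7th of DbM7 is C.
F# up to C is 6 semitones, a half step narrower than a perfect fifth, so the interval is diminished.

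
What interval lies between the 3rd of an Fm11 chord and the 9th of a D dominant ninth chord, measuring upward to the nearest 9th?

augmented 5th

Fm11 has Ab as its 3rd, and D dominant ninth has E as its 9th.
From Ab to E: 8 semitones over a fifth = augmented.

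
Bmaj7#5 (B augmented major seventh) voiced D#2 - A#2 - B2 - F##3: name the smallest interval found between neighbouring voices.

Adjacent intervals: D#2→A#2 = perfect fifth; A#2→B2 = minor second; B2→F##3 = augmented fifth.
The smallest is A#2 to B2, a minor second (1 semitone).

minor second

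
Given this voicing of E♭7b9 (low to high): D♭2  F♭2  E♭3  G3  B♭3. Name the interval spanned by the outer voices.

M13

The outer voices are D♭2 and B♭3.
D♭ up to B♭ spans 13 letter names and 21 semitones — a major thirteenth.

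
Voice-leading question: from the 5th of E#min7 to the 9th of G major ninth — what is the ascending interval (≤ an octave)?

The 5th of E#min7 is B#; the 9th of G major ninth is A.
B# up to A is 9 semitones, a whole step narrower than a major seventh, so the interval is diminished.

diminished 7th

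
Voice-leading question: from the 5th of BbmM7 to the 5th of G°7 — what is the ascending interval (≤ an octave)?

BbmM7 has F as its 5th, and G°7 has Db as its 5th.
From F to Db: 8 semitones over a sixth = minor.

minor sixth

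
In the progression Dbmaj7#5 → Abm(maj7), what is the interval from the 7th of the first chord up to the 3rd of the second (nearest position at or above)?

Dbmaj7#5 has C as its 7th, and Abm(maj7) has Cb as its 3rd.
From C to Cb: 11 semitones over an octave = diminished.

diminished octave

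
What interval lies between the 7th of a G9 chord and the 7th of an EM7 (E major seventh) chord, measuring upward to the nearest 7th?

augmented sixth

The 7th of G9 is F; the 7th of EM7 (E major seventh) is D#.
6 letter names make it a sixth; at 10 semitones (a half step wider than major) the quality is augmented.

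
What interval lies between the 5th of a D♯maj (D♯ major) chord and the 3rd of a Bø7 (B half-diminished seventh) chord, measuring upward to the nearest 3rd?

The 5th of D♯maj (D♯ major) is A♯; the 3rd of Bø7 (B half-diminished seventh) is D.
From A♯ to D: 4 semitones over a fourth = diminished.

diminished 4th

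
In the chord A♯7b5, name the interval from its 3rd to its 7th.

d5

A♯7b5: A♯–C𝄪–E–G♯.
That puts C𝄪 below G♯.
From C𝄪 to G♯: 6 semitones over a fifth = diminished.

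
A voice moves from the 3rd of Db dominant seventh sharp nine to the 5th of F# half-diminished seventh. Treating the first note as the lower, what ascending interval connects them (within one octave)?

The 3rd of Db dominant seventh sharp nine is F; the 5th of F# half-diminished seventh is C.
From F to C is 7 semitones, exactly the perfect fifth.

perfect fifth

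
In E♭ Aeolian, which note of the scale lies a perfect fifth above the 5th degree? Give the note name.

The scale is E♭ F G♭ A♭ B♭ C♭ D♭.
The 5th degree is B♭; a perfect fifth above that is F — scale degree 2.

F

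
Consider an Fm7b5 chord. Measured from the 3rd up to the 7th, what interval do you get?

The chord tones of Fø are F, Ab, Cb, Eb.
That puts Ab below Eb.
Counting 5 letters and 7 half steps from Ab gives a perfect fifth.

perfect 5th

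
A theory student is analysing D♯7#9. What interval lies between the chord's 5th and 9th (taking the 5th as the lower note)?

D♯7#9: D♯ F𝄪 A♯ C♯ E𝄪.
So we need the interval from A♯ up to E𝄪.
A♯ up to E𝄪 is 8 semitones, a half step wider than a perfect fifth, so the interval is augmented.

augmented fifth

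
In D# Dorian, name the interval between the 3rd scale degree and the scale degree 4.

Spelling D# Dorian: D# E# F# G# A# B# C#.
That puts F# below G#.
F# up to G# spans 2 letter names and 2 semitones — a major second.

major 2nd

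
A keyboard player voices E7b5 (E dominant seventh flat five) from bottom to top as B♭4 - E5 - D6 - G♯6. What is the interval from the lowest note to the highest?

The outer voices are B♭4 and G♯6.
13 letter names make it a thirteenth; at 22 semitones (a half step wider than major) the quality is augmented.

augmented thirteenth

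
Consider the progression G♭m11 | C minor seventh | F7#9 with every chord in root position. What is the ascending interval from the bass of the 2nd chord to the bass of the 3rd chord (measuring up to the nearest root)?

The roots are C and F.
C up to F spans 4 letter names and 5 semitones — a perfect fourth.

P4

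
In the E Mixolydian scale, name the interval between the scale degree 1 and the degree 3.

Spelling the E Mixolydian scale: E F# G# A B C# D.
That puts E below G#.
Counting 3 letters and 4 half steps from E gives a major third.

major 3rd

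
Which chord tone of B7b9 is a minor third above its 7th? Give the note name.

Spelling the chord: B D# F# A C.
The 7th is A. A minor third above A is C.
C is the chord's 9th.

C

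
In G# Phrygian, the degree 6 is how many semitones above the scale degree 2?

7

The scale is G# A B C# D# E F#.
A up to E is a perfect fifth — 7 semitones.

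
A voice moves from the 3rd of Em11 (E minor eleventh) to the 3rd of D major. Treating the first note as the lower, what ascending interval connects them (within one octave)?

major 7th

Em11 (E minor eleventh) has G as its 3rd, and D major has F# as its 3rd.
Counting 7 letters and 11 half steps from G gives a major seventh.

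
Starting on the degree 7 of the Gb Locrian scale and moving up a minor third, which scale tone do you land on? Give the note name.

Abb

The scale is Gb Abb Bbb Cb Dbb Ebb Fb.
The degree 7 is Fb; a minor third above that is Abb — scale degree 2.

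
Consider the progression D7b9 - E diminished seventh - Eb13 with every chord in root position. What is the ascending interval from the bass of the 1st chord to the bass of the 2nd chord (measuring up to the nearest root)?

The roots are D and E.
From D to E is 2 semitones, exactly the major second.

major second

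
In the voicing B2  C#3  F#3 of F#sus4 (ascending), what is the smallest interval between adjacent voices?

major second

Adjacent intervals: B2→C#3 = major second; C#3→F#3 = perfect fourth.
The smallest is B2 to C#3, a major second (2 semitones).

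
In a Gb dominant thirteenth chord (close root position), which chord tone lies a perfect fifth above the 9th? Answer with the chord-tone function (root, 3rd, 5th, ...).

13th

Gb13 is spelled Gb–Bb–Db–Fb–Ab–Eb.
The 9th is Ab. A perfect fifth above Ab is Eb.
Eb is the chord's 13th.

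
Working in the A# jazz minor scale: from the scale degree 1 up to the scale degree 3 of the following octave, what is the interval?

The scale runs A# B# C# D# E# F## G##.
The scale degree 1 is A# and the 3rd scale degree (up an octave) is C#.
10 letter names make it a tenth; at 15 semitones (a half step narrower than major) the quality is minor.

minor tenth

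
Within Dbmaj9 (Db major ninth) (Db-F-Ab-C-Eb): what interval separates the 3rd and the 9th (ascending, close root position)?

minor seventh

That puts F below Eb.
From F to Eb: 10 semitones over a seventh = minor.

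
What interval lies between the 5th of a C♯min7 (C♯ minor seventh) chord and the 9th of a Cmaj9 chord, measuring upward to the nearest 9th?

diminished 5th

C♯min7 (C♯ minor seventh) has G♯ as its 5th, and Cmaj9 has D as its 9th.
G♯ up to D is 6 semitones, a half step narrower than a perfect fifth, so the interval is diminished.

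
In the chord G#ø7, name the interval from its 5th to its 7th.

G#ø (G# half-diminished seventh) is spelled G#, B, D, F#.
The 5th is D and the 7th is F#.
From D to F# is 4 semitones, exactly the major third.

M3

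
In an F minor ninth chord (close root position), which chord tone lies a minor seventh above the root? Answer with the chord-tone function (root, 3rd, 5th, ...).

Fmin9 is spelled F-A♭-C-E♭-G.
The root is F. A minor seventh above F is E♭.
E♭ is the chord's 7th.

7th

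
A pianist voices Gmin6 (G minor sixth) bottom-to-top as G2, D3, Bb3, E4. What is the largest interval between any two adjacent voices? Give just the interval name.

minor sixth

Adjacent intervals: G2→D3 = perfect fifth; D3→Bb3 = minor sixth; Bb3→E4 = augmented fourth.
The largest is D3 to Bb3, a minor sixth (8 semitones).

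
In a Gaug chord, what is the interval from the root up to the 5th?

Gaug (G augmented): G–B–D♯.
So we need the interval from G up to D♯.
From G to D♯: 8 semitones over a fifth = augmented.

A5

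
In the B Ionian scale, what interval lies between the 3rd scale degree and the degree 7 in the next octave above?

perfect twelfth

The scale runs B C♯ D♯ E F♯ G♯ A♯.
3rd scale degree = D♯; scale degree 7 (up an octave) = A♯.
D♯ up to A♯ spans 12 letter names and 19 semitones — a perfect twelfth.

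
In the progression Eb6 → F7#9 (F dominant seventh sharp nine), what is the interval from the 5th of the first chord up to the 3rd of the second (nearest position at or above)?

The 5th of Eb6 is Bb; the 3rd of F7#9 (F dominant seventh sharp nine) is A.
From Bb to A is 11 semitones, exactly the major seventh.

major 7th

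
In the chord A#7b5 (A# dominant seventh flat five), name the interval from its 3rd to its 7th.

d5

Spelling the chord: A#-C##-E-G#.
The 3rd is C## and the 7th is G#.
5 letter names make it a fifth; at 6 semitones (a half step narrower than perfect) the quality is diminished.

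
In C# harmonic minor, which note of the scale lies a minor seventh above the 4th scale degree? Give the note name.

E

The scale is C# D# E F# G# A B#.
The 4th scale degree is F#; a minor seventh above that is E — scale degree 3.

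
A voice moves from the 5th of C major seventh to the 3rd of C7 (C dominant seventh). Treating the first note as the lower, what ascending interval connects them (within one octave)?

M6

The 5th of C major seventh is G; the 3rd of C7 (C dominant seventh) is E.
G up to E spans 6 letter names and 9 semitones — a major sixth.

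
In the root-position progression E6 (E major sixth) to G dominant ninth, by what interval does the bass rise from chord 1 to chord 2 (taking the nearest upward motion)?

The roots are E and G.
From E to G: 3 semitones over a third = minor.

minor 3rd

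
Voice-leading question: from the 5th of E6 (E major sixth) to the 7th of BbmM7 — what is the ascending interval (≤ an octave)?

The 5th of E6 (E major sixth) is B; the 7th of BbmM7 is A.
From B to A: 10 semitones over a seventh = minor.

minor seventh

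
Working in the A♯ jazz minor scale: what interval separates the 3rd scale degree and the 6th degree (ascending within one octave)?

A♯ melodic minor: A♯ B♯ C♯ D♯ E♯ F𝄪 G𝄪.
So we need the interval from C♯ up to F𝄪.
4 letter names make it a fourth; at 6 semitones (a half step wider than perfect) the quality is augmented.

augmented 4th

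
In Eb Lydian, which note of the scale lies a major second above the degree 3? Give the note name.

The scale is Eb F G A Bb C D.
The degree 3 is G; a major second above that is A — scale degree 4.

A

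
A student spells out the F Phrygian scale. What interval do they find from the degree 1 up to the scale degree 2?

Spelling the F Phrygian scale: F Gb Ab Bb C Db Eb.
The degree 1 is F and the scale degree 2 is Gb.
2 letter names make it a second; at 1 semitone (a half step narrower than major) the quality is minor.

minor second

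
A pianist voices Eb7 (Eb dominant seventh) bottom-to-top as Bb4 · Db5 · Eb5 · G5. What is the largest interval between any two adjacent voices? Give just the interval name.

M3

Adjacent intervals: Bb4→Db5 = minor third; Db5→Eb5 = major second; Eb5→G5 = major third.
The largest is Eb5 to G5, a major third (4 semitones).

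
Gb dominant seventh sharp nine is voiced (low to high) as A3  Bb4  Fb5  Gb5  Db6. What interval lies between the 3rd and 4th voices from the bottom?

Those voices are Fb5 and Gb5.
Counting 2 letters and 2 half steps from Fb gives a major second.

major 2nd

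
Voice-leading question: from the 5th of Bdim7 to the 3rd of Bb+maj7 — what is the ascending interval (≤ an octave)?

major 6th

Bdim7 has F as its 5th, and Bb+maj7 has D as its 3rd.
Counting 6 letters and 9 half steps from F gives a major sixth.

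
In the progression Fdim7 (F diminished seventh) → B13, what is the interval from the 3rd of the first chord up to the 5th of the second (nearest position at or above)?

Fdim7 (F diminished seventh) has A♭ as its 3rd, and B13 has F♯ as its 5th.
6 letter names make it a sixth; at 10 semitones (a half step wider than major) the quality is augmented.

augmented 6th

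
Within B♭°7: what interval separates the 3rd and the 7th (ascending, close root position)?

B♭ diminished seventh is spelled B♭-D♭-F♭-A𝄫.
The 3rd is D♭ and the 7th is A𝄫.
From D♭ to A𝄫: 6 semitones over a fifth = diminished.

d5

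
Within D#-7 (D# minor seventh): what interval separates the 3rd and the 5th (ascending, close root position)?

M3

D# minor seventh: D#, F#, A#, C#.
So we need the interval from F# up to A#.
From F# to A# is 4 semitones, exactly the major third.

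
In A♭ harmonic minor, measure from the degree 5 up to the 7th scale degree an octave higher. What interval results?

A♭ harmonic minor: A♭ B♭ C♭ D♭ E♭ F♭ G.
The degree 5 is E♭ and the 7th scale degree (up an octave) is G.
Counting 10 letters and 16 half steps from E♭ gives a major tenth.

M10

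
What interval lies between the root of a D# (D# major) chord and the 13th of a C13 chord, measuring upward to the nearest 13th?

D# (D# major) has D# as its root, and C13 has A as its 13th.
5 letter names make it a fifth; at 6 semitones (a half step narrower than perfect) the quality is diminished.

d5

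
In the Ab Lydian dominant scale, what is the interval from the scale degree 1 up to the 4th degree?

augmented fourth

Spelling the Ab Lydian dominant scale: Ab Bb C D Eb F Gb.
That puts Ab below D.
From Ab to D: 6 semitones over a fourth = augmented.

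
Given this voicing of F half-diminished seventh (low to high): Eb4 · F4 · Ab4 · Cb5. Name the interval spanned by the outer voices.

The outer voices are Eb4 and Cb5.
6 letter names make it a sixth; at 8 semitones (a half step narrower than major) the quality is minor.

minor sixth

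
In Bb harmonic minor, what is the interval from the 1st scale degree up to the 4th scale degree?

perfect 4th

Spelling Bb harmonic minor: Bb C Db Eb F Gb A.
That puts Bb below Eb.
Counting 4 letters and 5 half steps from Bb gives a perfect fourth.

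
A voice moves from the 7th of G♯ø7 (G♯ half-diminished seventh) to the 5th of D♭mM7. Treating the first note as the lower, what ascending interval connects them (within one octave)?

G♯ø7 (G♯ half-diminished seventh) has F♯ as its 7th, and D♭mM7 has A♭ as its 5th.
From F♯ to A♭: 2 semitones over a third = diminished.

diminished 3rd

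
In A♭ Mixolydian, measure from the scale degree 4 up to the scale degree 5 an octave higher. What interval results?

The scale runs A♭ B♭ C D♭ E♭ F G♭.
The scale degree 4 is D♭ and the degree 5 (up an octave) is E♭.
D♭ up to E♭ spans 9 letter names and 14 semitones — a major ninth.

major 9th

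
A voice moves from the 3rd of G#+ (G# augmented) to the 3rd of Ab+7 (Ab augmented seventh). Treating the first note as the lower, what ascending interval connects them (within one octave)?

The 3rd of G#+ (G# augmented) is B#; the 3rd of Ab+7 (Ab augmented seventh) is C.
B# up to C is 0 semitones, a whole step narrower than a major second, so the interval is diminished.

diminished second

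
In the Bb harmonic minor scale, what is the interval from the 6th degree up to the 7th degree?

augmented 2nd

The scale runs Bb C Db Eb F Gb A.
That puts Gb below A.
From Gb to A: 3 semitones over a second = augmented.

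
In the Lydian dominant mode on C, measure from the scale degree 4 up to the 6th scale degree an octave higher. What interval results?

minor tenth

Spelling the Lydian dominant mode on C: C D E F# G A Bb.
That puts F# below A.
From F# to A: 15 semitones over a tenth = minor.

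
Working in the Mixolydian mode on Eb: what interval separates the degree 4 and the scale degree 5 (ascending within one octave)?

The scale runs Eb F G Ab Bb C Db.
Degree 4 = Ab; 5th scale degree = Bb.
Ab up to Bb spans 2 letter names and 2 semitones — a major second.

major second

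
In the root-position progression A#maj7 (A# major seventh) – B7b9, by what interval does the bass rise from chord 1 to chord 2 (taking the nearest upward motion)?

m2

The roots are A# and B.
2 letter names make it a second; at 1 semitone (a half step narrower than major) the quality is minor.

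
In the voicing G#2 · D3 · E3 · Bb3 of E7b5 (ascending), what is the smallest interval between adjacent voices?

Adjacent intervals: G#2→D3 = diminished fifth; D3→E3 = major second; E3→Bb3 = diminished fifth.
The smallest is D3 to E3, a major second (2 semitones).

M2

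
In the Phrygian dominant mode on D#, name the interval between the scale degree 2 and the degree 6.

perfect 5th

D# phrygian dominant: D# E F## G# A# B C#.
That puts E below B.
From E to B is 7 semitones, exactly the perfect fifth.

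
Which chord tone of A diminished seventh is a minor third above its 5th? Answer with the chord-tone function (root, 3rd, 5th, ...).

7th

A diminished seventh is spelled A–C–Eb–Gb.
The 5th is Eb. A minor third above Eb is Gb.
Gb is the chord's 7th.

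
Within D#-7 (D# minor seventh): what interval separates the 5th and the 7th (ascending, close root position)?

D#-7 (D# minor seventh): D# F# A# C#.
5th = A#; 7th = C#.
3 letter names make it a third; at 3 semitones (a half step narrower than major) the quality is minor.

m3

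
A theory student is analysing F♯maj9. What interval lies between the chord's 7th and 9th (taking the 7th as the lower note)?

m3

The chord tones of F♯maj9 are F♯–A♯–C♯–E♯–G♯.
So we need the interval from E♯ up to G♯.
E♯ up to G♯ is 3 semitones, a half step narrower than a major third, so the interval is minor.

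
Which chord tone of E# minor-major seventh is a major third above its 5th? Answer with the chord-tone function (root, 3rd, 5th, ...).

E# minor-major seventh is spelled E#, G#, B#, D##.
The 5th is B#. A major third above B# is D##.
D## is the chord's 7th.

7th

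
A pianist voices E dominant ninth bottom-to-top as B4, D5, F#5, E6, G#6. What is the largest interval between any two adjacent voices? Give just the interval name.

Adjacent intervals: B4→D5 = minor third; D5→F#5 = major third; F#5→E6 = minor seventh; E6→G#6 = major third.
The largest is F#5 to E6, a minor seventh (10 semitones).

minor 7th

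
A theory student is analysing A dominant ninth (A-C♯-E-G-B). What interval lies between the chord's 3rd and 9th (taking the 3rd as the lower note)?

That puts C♯ below B.
From C♯ to B: 10 semitones over a seventh = minor.

minor seventh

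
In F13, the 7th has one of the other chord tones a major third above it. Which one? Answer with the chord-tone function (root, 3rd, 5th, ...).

9th

F13 is spelled F A C Eb G D.
The 7th is Eb. A major third above Eb is G.
G is the chord's 9th.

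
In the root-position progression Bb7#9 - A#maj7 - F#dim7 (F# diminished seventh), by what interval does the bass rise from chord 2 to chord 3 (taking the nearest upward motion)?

The roots are A# and F#.
A# up to F# is 8 semitones, a half step narrower than a major sixth, so the interval is minor.

minor sixth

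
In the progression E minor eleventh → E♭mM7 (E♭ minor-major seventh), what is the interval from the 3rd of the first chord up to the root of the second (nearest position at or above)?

E minor eleventh has G as its 3rd, and E♭mM7 (E♭ minor-major seventh) has E♭ as its root.
From G to E♭: 8 semitones over a sixth = minor.

minor 6th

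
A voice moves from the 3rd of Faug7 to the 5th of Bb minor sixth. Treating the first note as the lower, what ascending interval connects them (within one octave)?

minor sixth

The 3rd of Faug7 is A; the 5th of Bb minor sixth is F.
6 letter names make it a sixth; at 8 semitones (a half step narrower than major) the quality is minor.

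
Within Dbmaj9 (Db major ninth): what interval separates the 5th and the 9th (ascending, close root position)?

perfect fifth

The chord tones of Dbmaj9 are Db, F, Ab, C, Eb.
So we need the interval from Ab up to Eb.
Counting 5 letters and 7 half steps from Ab gives a perfect fifth.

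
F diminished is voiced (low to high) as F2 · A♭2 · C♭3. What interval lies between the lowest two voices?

minor third

Those voices are F2 and A♭2.
From F to A♭: 3 semitones over a third = minor.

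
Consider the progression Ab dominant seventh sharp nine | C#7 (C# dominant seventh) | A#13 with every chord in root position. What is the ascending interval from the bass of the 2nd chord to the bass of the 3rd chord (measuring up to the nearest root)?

The roots are C# and A#.
From C# to A# is 9 semitones, exactly the major sixth.

major sixth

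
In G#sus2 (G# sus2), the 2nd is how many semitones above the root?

The chord tones of G# sus2 are G#-A#-D#.
G# to A# is a major second: 2 semitones.

2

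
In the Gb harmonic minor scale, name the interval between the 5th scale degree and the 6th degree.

m2

The scale runs Gb Ab Bbb Cb Db Ebb F.
That puts Db below Ebb.
From Db to Ebb: 1 semitone over a second = minor.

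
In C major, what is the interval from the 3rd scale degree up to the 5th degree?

C major: C D E F G A B.
3rd scale degree = E; 5th scale degree = G.
From E to G: 3 semitones over a third = minor.

minor third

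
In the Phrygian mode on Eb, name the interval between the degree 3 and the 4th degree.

major second

Spelling the Phrygian mode on Eb: Eb Fb Gb Ab Bb Cb Db.
That puts Gb below Ab.
From Gb to Ab is 2 semitones, exactly the major second.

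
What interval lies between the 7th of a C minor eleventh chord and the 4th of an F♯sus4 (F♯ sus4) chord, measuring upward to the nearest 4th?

A1

C minor eleventh has B♭ as its 7th, and F♯sus4 (F♯ sus4) has B as its 4th.
From B♭ to B: 1 semitone over a unison = augmented.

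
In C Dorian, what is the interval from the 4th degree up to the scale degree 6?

Spelling C Dorian: C D E♭ F G A B♭.
The 4th degree is F and the 6th scale degree is A.
From F to A is 4 semitones, exactly the major third.

major third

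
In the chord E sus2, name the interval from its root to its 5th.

The chord tones of Esus2 (E sus2) are E F♯ B.
So we need the interval from E up to B.
From E to B is 7 semitones, exactly the perfect fifth.

perfect fifth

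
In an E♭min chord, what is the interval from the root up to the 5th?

P5

E♭m (E♭ minor) is spelled E♭-G♭-B♭.
Root = E♭; 5th = B♭.
E♭ up to B♭ spans 5 letter names and 7 semitones — a perfect fifth.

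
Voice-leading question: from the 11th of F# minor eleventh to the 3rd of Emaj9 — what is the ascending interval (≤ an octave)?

major sixth

F# minor eleventh has B as its 11th, and Emaj9 has G# as its 3rd.
B up to G# spans 6 letter names and 9 semitones — a major sixth.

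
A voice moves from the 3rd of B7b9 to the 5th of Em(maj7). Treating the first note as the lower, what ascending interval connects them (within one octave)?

m6

The 3rd of B7b9 is D♯; the 5th of Em(maj7) is B.
6 letter names make it a sixth; at 8 semitones (a half step narrower than major) the quality is minor.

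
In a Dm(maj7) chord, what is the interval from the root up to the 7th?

major 7th

Dm(maj7): D-F-A-C♯.
Root = D; 7th = C♯.
Counting 7 letters and 11 half steps from D gives a major seventh.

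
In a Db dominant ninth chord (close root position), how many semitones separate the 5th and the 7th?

3

Spelling the chord: Db F Ab Cb Eb.
Ab to Cb is a minor third: 3 semitones.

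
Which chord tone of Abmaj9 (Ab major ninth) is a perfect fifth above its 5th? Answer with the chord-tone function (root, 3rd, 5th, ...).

9th

Spelling the chord: Ab C Eb G Bb.
The 5th is Eb. A perfect fifth above Eb is Bb.
Bb is the chord's 9th.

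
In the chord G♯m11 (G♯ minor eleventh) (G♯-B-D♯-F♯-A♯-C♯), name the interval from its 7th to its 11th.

P5

7th = F♯; 11th = C♯.
From F♯ to C♯ is 7 semitones, exactly the perfect fifth.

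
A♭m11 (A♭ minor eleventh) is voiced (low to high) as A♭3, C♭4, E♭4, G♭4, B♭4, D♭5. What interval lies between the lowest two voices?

Those voices are A♭3 and C♭4.
From A♭ to C♭: 3 semitones over a third = minor.

minor third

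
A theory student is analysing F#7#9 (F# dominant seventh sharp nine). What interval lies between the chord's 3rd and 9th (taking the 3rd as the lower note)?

major seventh

Spelling the chord: F#, A#, C#, E, G##.
3rd = A#; 9th = G##.
A# up to G## spans 7 letter names and 11 semitones — a major seventh.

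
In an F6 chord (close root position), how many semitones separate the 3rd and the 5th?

3

F6 is spelled F, A, C, D.
A to C is a minor third: 3 semitones.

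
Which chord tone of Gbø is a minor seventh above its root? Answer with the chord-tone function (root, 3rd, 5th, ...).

7th

Gbm7b5 is spelled Gb–Bbb–Dbb–Fb.
The root is Gb. A minor seventh above Gb is Fb.
Fb is the chord's 7th.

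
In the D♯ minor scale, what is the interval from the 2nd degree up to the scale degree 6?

D♯ natural minor: D♯ E♯ F♯ G♯ A♯ B C♯.
The 2nd degree is E♯ and the 6th degree is B.
From E♯ to B: 6 semitones over a fifth = diminished.

diminished fifth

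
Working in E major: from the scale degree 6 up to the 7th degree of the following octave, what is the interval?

M9

Spelling E major: E F# G# A B C# D#.
So we need the interval from C# up to D#.
Counting 9 letters and 14 half steps from C# gives a major ninth.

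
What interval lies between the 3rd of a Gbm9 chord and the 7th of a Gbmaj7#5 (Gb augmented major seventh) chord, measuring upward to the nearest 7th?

augmented fifth

The 3rd of Gbm9 is Bbb; the 7th of Gbmaj7#5 (Gb augmented major seventh) is F.
5 letter names make it a fifth; at 8 semitones (a half step wider than perfect) the quality is augmented.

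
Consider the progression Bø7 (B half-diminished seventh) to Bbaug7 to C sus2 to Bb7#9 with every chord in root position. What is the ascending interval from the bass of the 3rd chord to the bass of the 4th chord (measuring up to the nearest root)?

minor seventh

The roots are C and Bb.
From C to Bb: 10 semitones over a seventh = minor.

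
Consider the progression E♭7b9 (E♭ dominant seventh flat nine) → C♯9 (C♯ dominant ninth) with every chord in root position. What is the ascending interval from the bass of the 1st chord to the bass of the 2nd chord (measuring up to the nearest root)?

augmented 6th

The roots are E♭ and C♯.
6 letter names make it a sixth; at 10 semitones (a half step wider than major) the quality is augmented.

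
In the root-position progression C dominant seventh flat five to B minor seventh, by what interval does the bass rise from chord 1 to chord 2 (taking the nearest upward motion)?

major seventh

The roots are C and B.
From C to B is 11 semitones, exactly the major seventh.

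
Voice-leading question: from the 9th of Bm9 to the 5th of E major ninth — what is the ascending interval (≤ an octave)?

minor seventh

The 9th of Bm9 is C#; the 5th of E major ninth is B.
7 letter names make it a seventh; at 10 semitones (a half step narrower than major) the quality is minor.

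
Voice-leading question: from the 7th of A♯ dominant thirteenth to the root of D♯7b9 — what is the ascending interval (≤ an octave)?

The 7th of A♯ dominant thirteenth is G♯; the root of D♯7b9 is D♯.
G♯ up to D♯ spans 5 letter names and 7 semitones — a perfect fifth.

P5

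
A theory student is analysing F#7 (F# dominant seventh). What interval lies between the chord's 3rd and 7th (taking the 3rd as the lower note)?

F#7 (F# dominant seventh): F#–A#–C#–E.
3rd = A#; 7th = E.
A# up to E is 6 semitones, a half step narrower than a perfect fifth, so the interval is diminished.

diminished fifth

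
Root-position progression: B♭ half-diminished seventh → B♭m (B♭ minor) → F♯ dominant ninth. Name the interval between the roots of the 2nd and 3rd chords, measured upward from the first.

augmented fifth

The roots are B♭ and F♯.
From B♭ to F♯: 8 semitones over a fifth = augmented.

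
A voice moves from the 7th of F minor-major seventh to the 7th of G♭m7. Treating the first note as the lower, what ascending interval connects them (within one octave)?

diminished second

F minor-major seventh has E as its 7th, and G♭m7 has F♭ as its 7th.
E up to F♭ is 0 semitones, a whole step narrower than a major second, so the interval is diminished.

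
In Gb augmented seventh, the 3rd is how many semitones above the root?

Gb+7 (Gb augmented seventh): Gb, Bb, D, Fb.
Gb to Bb is a major third: 4 semitones.

4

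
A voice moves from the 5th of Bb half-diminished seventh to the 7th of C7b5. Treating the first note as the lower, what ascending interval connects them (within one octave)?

The 5th of Bb half-diminished seventh is Fb; the 7th of C7b5 is Bb.
Fb up to Bb is 6 semitones, a half step wider than a perfect fourth, so the interval is augmented.

augmented fourth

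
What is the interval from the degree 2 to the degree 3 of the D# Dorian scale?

Spelling the D# Dorian scale: D# E# F# G# A# B# C#.
Degree 2 = E#; scale degree 3 = F#.
From E# to F#: 1 semitone over a second = minor.

m2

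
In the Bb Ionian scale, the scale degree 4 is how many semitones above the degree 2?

3

The scale is Bb C D Eb F G A.
C up to Eb is a minor third — 3 semitones.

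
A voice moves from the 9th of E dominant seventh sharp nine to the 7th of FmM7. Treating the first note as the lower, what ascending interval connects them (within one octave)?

The 9th of E dominant seventh sharp nine is F##; the 7th of FmM7 is E.
F## up to E is 9 semitones, a whole step narrower than a major seventh, so the interval is diminished.

d7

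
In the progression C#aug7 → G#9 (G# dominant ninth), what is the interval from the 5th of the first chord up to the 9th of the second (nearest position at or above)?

minor second

The 5th of C#aug7 is G##; the 9th of G#9 (G# dominant ninth) is A#.
From G## to A#: 1 semitone over a second = minor.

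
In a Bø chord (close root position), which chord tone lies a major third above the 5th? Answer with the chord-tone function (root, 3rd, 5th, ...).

7th

B half-diminished seventh is spelled B, D, F, A.
The 5th is F. A major third above F is A.
A is the chord's 7th.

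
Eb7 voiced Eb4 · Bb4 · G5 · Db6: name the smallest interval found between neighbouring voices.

diminished 5th

Adjacent intervals: Eb4→Bb4 = perfect fifth; Bb4→G5 = major sixth; G5→Db6 = diminished fifth.
The smallest is G5 to Db6, a diminished fifth (6 semitones).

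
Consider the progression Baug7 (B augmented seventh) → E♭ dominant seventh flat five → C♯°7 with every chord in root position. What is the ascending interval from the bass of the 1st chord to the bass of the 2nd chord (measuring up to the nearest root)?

The roots are B and E♭.
B up to E♭ is 4 semitones, a half step narrower than a perfect fourth, so the interval is diminished.

d4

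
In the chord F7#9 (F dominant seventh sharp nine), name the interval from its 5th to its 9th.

The chord tones of F dominant seventh sharp nine are F-A-C-Eb-G#.
So we need the interval from C up to G#.
From C to G#: 8 semitones over a fifth = augmented.

A5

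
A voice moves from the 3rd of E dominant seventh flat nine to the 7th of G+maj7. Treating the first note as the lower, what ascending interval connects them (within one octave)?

minor 7th

The 3rd of E dominant seventh flat nine is G#; the 7th of G+maj7 is F#.
7 letter names make it a seventh; at 10 semitones (a half step narrower than major) the quality is minor.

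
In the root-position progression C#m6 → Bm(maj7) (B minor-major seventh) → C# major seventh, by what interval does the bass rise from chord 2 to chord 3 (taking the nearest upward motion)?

major second

The roots are B and C#.
B up to C# spans 2 letter names and 2 semitones — a major second.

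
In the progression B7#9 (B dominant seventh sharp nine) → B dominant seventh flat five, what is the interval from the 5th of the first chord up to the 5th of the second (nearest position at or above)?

The 5th of B7#9 (B dominant seventh sharp nine) is F#; the 5th of B dominant seventh flat five is F.
8 letter names make it an octave; at 11 semitones (a half step narrower than perfect) the quality is diminished.

diminished octave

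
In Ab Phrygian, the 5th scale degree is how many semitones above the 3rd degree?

The scale is Ab Bbb Cb Db Eb Fb Gb.
Cb up to Eb is a major third — 4 semitones.

4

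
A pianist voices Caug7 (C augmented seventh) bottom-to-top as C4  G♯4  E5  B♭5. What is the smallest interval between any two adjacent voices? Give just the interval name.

Adjacent intervals: C4→G♯4 = augmented fifth; G♯4→E5 = minor sixth; E5→B♭5 = diminished fifth.
The smallest is E5 to B♭5, a diminished fifth (6 semitones).

diminished 5th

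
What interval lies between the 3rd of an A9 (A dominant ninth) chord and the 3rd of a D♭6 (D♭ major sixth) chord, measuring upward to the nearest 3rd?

diminished fourth

A9 (A dominant ninth) has C♯ as its 3rd, and D♭6 (D♭ major sixth) has F as its 3rd.
4 letter names make it a fourth; at 4 semitones (a half step narrower than perfect) the quality is diminished.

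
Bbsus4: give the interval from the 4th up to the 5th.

major second

Bb sus4: Bb, Eb, F.
That puts Eb below F.
Eb up to F spans 2 letter names and 2 semitones — a major second.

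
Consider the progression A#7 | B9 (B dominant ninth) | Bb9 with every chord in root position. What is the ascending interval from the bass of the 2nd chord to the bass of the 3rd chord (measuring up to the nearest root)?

The roots are B and Bb.
8 letter names make it an octave; at 11 semitones (a half step narrower than perfect) the quality is diminished.

d8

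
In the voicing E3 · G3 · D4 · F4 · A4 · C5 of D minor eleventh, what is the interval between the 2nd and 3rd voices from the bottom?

perfect fifth

Those voices are G3 and D4.
From G to D is 7 semitones, exactly the perfect fifth.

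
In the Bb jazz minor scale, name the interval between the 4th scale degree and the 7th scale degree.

Bb melodic minor: Bb C Db Eb F G A.
So we need the interval from Eb up to A.
4 letter names make it a fourth; at 6 semitones (a half step wider than perfect) the quality is augmented.

augmented fourth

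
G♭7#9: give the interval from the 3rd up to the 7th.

diminished fifth

G♭7#9 is spelled G♭ B♭ D♭ F♭ A.
The 3rd is B♭ and the 7th is F♭.
From B♭ to F♭: 6 semitones over a fifth = diminished.
That tritone between 3rd and 7th is what gives the dominant seventh its pull toward resolution.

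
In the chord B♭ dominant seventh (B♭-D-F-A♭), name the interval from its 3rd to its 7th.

diminished fifth

That puts D below A♭.
From D to A♭: 6 semitones over a fifth = diminished.
This 3–7 tritone is the characteristic tension at the heart of the dominant sound.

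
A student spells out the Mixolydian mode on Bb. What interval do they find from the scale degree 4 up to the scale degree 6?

The scale runs Bb C D Eb F G Ab.
That puts Eb below G.
From Eb to G is 4 semitones, exactly the major third.

major 3rd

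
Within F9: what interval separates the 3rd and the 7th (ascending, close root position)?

diminished 5th

Spelling the chord: F–A–C–Eb–G.
That puts A below Eb.
A up to Eb is 6 semitones, a half step narrower than a perfect fifth, so the interval is diminished.
This 3–7 tritone is the characteristic tension at the heart of the dominant sound.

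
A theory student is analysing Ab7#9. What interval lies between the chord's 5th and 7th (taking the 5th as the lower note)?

minor 3rd

Spelling the chord: Ab C Eb Gb B.
The 5th is Eb and the 7th is Gb.
3 letter names make it a third; at 3 semitones (a half step narrower than major) the quality is minor.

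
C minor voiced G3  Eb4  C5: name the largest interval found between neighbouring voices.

Adjacent intervals: G3→Eb4 = minor sixth; Eb4→C5 = major sixth.
The largest is Eb4 to C5, a major sixth (9 semitones).

major sixth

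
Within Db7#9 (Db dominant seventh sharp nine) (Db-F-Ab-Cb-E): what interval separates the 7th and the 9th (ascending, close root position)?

7th = Cb; 9th = E.
3 letter names make it a third; at 5 semitones (a half step wider than major) the quality is augmented.

augmented third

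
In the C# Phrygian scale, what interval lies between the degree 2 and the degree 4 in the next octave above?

major tenth

The scale runs C# D E F# G# A B.
That puts D below F#.
From D to F# is 16 semitones, exactly the major tenth.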